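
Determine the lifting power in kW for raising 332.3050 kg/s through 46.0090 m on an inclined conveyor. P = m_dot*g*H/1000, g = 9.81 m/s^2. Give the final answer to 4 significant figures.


P = 332.3050 * 9.81 * 46.0090 / 1000
P = 150.0 kW


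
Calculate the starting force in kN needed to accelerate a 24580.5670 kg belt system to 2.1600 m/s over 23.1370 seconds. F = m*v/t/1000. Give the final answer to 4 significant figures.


F = 24580.5670 * 2.1600 / 23.1370 / 1000
F = 2.295 kN


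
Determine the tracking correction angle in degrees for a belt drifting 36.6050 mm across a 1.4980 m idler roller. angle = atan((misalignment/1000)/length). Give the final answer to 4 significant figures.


misalign_m = 36.6050 / 1000 = 0.036605 m
angle = atan(0.036605 / 1.4980)
angle = 1.400 deg


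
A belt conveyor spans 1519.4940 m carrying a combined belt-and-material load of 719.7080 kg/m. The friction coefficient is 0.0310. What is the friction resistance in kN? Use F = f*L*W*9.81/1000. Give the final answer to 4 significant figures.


F = 0.0310 * 1519.4940 * 719.7080 * 9.81 / 1000
F = 332.6 kN


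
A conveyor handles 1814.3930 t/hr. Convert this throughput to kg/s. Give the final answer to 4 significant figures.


m_dot = 1814.3930 * 1000 / 3600
m_dot = 504.0 kg/s


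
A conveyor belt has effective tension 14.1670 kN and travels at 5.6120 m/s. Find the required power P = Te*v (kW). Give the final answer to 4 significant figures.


P = Te * v = 14.1670 * 5.6120
P = 79.51 kW


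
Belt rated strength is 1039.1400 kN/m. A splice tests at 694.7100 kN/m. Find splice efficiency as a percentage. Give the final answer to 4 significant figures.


Eff = 694.7100 / 1039.1400 * 100
Eff = 66.85 %


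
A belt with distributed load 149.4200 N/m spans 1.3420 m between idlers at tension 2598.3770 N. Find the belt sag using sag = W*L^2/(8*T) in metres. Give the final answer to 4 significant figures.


sag = 149.4200 * 1.3420^2 / (8 * 2598.3770)
sag = 0.01295 m


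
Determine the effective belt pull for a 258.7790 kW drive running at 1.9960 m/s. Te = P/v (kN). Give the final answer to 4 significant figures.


Te = P / v = 258.7790 / 1.9960
Te = 129.6 kN


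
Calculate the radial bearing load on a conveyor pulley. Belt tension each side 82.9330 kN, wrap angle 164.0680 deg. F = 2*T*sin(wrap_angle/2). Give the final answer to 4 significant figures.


F = 2 * 82.9330 * sin(164.0680/2 deg)
F = 164.3 kN


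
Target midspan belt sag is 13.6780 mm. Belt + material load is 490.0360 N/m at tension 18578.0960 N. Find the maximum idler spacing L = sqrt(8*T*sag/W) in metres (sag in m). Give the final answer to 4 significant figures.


sag = 13.6780/1000 = 0.013678 m
L = sqrt(8 * 18578.0960 * 0.013678 / 490.0360)
L = 2.037 m


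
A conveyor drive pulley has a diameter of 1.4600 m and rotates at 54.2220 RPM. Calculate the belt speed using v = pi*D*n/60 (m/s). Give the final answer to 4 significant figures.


v = pi * 1.4600 * 54.2220 / 60
v = 4.145 m/s


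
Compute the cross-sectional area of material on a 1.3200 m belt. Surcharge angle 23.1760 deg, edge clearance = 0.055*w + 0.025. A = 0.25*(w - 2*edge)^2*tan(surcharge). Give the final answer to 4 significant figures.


edge = 0.055*1.3200 + 0.025 = 0.0976 m
ew = 1.3200 - 2*0.0976 = 1.1248 m
A = 0.25 * 1.1248^2 * tan(23.1760 deg)
A = 0.1354 m^2


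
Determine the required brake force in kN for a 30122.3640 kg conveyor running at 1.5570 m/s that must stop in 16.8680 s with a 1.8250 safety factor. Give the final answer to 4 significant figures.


F = 30122.3640 * 1.5570 / 16.8680 * 1.8250 / 1000
F = 5.074 kN


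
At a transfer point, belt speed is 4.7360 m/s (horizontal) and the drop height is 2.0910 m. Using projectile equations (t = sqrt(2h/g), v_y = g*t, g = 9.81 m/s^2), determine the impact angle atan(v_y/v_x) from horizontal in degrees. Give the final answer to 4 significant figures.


t = sqrt(2*2.0910/9.81) = 0.652916 s
v_y = 9.81 * 0.652916 = 6.40511 m/s
angle = atan(6.40511 / 4.7360) = 53.52 deg


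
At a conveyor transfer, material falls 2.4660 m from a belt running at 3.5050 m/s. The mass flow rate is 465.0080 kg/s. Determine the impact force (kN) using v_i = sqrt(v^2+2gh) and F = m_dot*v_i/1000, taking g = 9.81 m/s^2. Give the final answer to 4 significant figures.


v_i = sqrt(3.5050^2 + 2*9.81*2.4660) = 7.78896 m/s
F = 465.0080 * 7.78896 / 1000
F = 3.622 kN


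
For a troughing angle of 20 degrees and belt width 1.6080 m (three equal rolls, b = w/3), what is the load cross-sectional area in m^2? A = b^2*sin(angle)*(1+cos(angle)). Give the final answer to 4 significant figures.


b = 1.6080/3 = 0.536 m
A = 0.536^2 * sin(20 deg) * (1 + cos(20 deg))
A = 0.1906 m^2


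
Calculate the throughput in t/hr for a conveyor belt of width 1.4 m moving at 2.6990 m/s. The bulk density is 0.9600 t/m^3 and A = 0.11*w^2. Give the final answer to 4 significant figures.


A = 0.11 * 1.4^2 = 0.2156 m^2
C = 0.2156 * 2.6990 * 0.9600 * 3600
C = 2011 t/hr


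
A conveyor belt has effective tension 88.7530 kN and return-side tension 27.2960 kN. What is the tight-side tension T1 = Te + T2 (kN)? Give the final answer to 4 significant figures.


T1 = Te + T2 = 88.7530 + 27.2960
T1 = 116.0 kN


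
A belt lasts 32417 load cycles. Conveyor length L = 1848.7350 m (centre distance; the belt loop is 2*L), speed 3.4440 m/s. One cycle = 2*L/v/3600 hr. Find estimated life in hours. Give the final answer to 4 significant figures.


cycle_time = 2 * 1848.7350 / 3.4440 / 3600 = 0.298222 hr
life = 32417 * 0.298222 = 9667 hours


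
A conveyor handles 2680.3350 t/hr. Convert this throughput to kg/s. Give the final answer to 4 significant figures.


m_dot = 2680.3350 * 1000 / 3600
m_dot = 744.5 kg/s


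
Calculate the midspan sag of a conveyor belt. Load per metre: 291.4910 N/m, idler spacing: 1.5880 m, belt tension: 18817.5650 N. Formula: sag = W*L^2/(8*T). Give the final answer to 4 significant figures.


sag = 291.4910 * 1.5880^2 / (8 * 18817.5650)
sag = 0.004883 m


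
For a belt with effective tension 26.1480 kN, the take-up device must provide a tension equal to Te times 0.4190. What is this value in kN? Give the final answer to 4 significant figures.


T_tu = 26.1480 * 0.4190
T_tu = 10.96 kN


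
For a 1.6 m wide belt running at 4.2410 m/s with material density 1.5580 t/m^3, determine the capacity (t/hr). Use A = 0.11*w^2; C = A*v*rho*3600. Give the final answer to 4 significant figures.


A = 0.11 * 1.6^2 = 0.2816 m^2
C = 0.2816 * 4.2410 * 1.5580 * 3600
C = 6698 t/hr


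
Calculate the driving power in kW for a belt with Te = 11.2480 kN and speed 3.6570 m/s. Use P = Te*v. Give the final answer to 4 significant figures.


P = Te * v = 11.2480 * 3.6570
P = 41.13 kW


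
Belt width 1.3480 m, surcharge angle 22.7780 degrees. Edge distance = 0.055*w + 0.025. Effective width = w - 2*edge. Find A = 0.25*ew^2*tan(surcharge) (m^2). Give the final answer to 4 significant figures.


edge = 0.055*1.3480 + 0.025 = 0.09914 m
ew = 1.3480 - 2*0.09914 = 1.14972 m
A = 0.25 * 1.14972^2 * tan(22.7780 deg)
A = 0.1388 m^2


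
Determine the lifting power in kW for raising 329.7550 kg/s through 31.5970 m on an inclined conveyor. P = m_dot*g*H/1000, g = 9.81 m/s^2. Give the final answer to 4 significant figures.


P = 329.7550 * 9.81 * 31.5970 / 1000
P = 102.2 kW


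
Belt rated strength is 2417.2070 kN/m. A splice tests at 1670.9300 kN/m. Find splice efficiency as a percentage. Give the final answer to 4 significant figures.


Eff = 1670.9300 / 2417.2070 * 100
Eff = 69.13 %


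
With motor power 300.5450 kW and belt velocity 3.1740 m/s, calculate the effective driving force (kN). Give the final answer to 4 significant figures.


Te = P / v = 300.5450 / 3.1740
Te = 94.69 kN


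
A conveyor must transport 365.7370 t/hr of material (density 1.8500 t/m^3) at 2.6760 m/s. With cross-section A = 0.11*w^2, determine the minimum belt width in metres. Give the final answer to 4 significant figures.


A_req = 365.7370 / (2.6760 * 1.8500 * 3600) = 0.0205215 m^2
w = sqrt(0.0205215 / 0.11)
w = 0.4319 m


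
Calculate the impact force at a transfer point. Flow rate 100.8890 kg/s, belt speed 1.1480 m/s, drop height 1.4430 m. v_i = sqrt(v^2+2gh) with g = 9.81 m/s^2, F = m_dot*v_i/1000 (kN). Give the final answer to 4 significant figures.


v_i = sqrt(1.1480^2 + 2*9.81*1.4430) = 5.4433 m/s
F = 100.8890 * 5.4433 / 1000
F = 0.5492 kN


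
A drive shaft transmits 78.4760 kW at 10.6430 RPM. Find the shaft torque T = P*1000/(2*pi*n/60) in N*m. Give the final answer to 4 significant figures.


omega = 2*pi*10.6430/60 = 1.11453 rad/s
T = 78.4760*1000 / 1.11453
T = 70410 N*m


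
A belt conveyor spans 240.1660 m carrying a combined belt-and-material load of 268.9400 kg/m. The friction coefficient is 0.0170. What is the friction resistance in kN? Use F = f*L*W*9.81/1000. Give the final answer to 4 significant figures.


F = 0.0170 * 240.1660 * 268.9400 * 9.81 / 1000
F = 10.77 kN


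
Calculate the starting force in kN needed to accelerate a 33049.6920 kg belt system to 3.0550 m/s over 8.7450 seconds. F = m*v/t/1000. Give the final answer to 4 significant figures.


F = 33049.6920 * 3.0550 / 8.7450 / 1000
F = 11.55 kN


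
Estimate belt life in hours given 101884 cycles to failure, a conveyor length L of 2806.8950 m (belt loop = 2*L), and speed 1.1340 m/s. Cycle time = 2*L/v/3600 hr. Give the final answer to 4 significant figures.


cycle_time = 2 * 2806.8950 / 1.1340 / 3600 = 1.37512 hr
life = 101884 * 1.37512 = 140100 hours


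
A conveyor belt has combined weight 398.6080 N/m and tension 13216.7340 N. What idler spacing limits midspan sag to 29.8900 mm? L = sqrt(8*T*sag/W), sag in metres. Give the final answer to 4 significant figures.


sag = 29.8900/1000 = 0.029890 m
L = sqrt(8 * 13216.7340 * 0.029890 / 398.6080)
L = 2.816 m


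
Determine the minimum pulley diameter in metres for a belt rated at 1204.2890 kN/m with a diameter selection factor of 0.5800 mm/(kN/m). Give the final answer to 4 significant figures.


D = 1204.2890 * 0.5800 / 1000
D = 0.6985 m


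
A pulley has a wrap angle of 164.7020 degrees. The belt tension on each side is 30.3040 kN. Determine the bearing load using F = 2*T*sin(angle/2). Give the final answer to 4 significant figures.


F = 2 * 30.3040 * sin(164.7020/2 deg)
F = 60.07 kN


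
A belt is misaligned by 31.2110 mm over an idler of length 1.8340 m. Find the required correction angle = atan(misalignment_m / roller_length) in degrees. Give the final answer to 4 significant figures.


misalign_m = 31.2110 / 1000 = 0.031211 m
angle = atan(0.031211 / 1.8340)
angle = 0.9750 deg


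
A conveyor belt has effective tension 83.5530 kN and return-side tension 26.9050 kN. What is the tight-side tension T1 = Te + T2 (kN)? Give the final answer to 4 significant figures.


T1 = Te + T2 = 83.5530 + 26.9050
T1 = 110.5 kN


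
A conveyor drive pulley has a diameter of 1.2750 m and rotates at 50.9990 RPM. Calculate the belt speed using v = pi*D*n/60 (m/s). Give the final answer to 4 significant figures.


v = pi * 1.2750 * 50.9990 / 60
v = 3.405 m/s


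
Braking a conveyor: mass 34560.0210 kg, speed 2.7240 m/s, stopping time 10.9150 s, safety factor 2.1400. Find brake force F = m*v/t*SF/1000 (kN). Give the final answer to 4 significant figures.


F = 34560.0210 * 2.7240 / 10.9150 * 2.1400 / 1000
F = 18.46 kN


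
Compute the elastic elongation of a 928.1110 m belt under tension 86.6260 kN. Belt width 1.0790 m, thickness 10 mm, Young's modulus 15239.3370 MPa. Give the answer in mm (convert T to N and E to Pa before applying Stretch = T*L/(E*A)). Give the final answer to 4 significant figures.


A = 1.0790 * 0.01 = 0.01079 m^2
Stretch = 86.6260*1000 * 928.1110 / (15239.3370e6 * 0.01079) * 1000
Stretch = 488.9 mm


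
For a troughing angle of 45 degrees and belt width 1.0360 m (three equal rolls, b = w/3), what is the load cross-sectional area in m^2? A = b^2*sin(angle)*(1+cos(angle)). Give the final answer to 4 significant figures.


b = 1.0360/3 = 0.345333 m
A = 0.345333^2 * sin(45 deg) * (1 + cos(45 deg))
A = 0.1440 m^2


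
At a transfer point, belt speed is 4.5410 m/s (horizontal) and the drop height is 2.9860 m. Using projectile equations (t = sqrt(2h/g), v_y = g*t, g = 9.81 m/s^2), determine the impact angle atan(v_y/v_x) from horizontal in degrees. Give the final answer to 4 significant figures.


t = sqrt(2*2.9860/9.81) = 0.780235 s
v_y = 9.81 * 0.780235 = 7.65411 m/s
angle = atan(7.65411 / 4.5410) = 59.32 deg


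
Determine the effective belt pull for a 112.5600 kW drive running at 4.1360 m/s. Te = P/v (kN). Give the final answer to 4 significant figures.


Te = P / v = 112.5600 / 4.1360
Te = 27.21 kN


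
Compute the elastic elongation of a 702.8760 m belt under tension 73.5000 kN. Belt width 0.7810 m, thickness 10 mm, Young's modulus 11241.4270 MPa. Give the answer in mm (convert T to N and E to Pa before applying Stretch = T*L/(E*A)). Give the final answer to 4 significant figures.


A = 0.7810 * 0.01 = 0.00781 m^2
Stretch = 73.5000*1000 * 702.8760 / (11241.4270e6 * 0.00781) * 1000
Stretch = 588.4 mm


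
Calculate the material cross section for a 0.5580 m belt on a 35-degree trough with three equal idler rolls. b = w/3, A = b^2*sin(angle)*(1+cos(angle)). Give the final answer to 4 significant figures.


b = 0.5580/3 = 0.186 m
A = 0.186^2 * sin(35 deg) * (1 + cos(35 deg))
A = 0.03610 m^2


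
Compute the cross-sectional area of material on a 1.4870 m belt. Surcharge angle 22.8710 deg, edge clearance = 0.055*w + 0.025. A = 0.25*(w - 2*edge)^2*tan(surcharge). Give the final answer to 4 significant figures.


edge = 0.055*1.4870 + 0.025 = 0.106785 m
ew = 1.4870 - 2*0.106785 = 1.27343 m
A = 0.25 * 1.27343^2 * tan(22.8710 deg)
A = 0.1710 m^2


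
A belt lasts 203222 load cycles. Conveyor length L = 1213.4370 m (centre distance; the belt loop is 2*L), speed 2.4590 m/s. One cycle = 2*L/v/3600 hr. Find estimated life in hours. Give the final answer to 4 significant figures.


cycle_time = 2 * 1213.4370 / 2.4590 / 3600 = 0.274149 hr
life = 203222 * 0.274149 = 55710 hours


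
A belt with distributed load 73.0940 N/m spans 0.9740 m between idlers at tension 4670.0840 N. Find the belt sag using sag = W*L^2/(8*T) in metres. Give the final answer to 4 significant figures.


sag = 73.0940 * 0.9740^2 / (8 * 4670.0840)
sag = 0.001856 m


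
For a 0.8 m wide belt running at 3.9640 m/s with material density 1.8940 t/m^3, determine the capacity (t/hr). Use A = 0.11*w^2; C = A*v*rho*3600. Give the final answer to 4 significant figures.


A = 0.11 * 0.8^2 = 0.0704 m^2
C = 0.0704 * 3.9640 * 1.8940 * 3600
C = 1903 t/hr


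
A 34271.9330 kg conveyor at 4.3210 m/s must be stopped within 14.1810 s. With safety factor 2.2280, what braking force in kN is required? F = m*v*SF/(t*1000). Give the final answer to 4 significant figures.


F = 34271.9330 * 4.3210 / 14.1810 * 2.2280 / 1000
F = 23.27 kN


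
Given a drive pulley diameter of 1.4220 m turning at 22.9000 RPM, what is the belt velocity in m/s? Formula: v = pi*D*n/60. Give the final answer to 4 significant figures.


v = pi * 1.4220 * 22.9000 / 60
v = 1.705 m/s


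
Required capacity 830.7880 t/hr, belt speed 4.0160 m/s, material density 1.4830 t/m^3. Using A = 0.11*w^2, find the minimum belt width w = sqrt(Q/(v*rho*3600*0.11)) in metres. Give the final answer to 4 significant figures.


A_req = 830.7880 / (4.0160 * 1.4830 * 3600) = 0.0387483 m^2
w = sqrt(0.0387483 / 0.11)
w = 0.5935 m


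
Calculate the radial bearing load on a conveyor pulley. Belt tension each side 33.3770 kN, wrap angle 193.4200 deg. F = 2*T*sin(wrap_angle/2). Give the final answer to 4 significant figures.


F = 2 * 33.3770 * sin(193.4200/2 deg)
F = 66.30 kN


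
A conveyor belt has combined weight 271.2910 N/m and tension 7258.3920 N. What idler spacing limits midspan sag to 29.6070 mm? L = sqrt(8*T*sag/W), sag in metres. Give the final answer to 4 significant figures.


sag = 29.6070/1000 = 0.029607 m
L = sqrt(8 * 7258.3920 * 0.029607 / 271.2910)
L = 2.517 m


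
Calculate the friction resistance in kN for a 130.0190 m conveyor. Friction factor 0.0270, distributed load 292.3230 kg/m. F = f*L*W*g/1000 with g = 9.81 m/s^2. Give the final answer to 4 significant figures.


F = 0.0270 * 130.0190 * 292.3230 * 9.81 / 1000
F = 10.07 kN


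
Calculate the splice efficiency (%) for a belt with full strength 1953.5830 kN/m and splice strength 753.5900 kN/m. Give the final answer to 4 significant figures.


Eff = 753.5900 / 1953.5830 * 100
Eff = 38.57 %


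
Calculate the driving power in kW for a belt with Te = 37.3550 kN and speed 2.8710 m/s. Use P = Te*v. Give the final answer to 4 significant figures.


P = Te * v = 37.3550 * 2.8710
P = 107.2 kW


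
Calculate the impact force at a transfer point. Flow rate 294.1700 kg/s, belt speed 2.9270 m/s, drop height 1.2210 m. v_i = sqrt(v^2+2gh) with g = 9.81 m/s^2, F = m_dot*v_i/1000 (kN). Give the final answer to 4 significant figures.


v_i = sqrt(2.9270^2 + 2*9.81*1.2210) = 5.70292 m/s
F = 294.1700 * 5.70292 / 1000
F = 1.678 kN


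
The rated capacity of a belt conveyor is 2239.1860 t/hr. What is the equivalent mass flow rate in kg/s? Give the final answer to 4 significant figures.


m_dot = 2239.1860 * 1000 / 3600
m_dot = 622.0 kg/s


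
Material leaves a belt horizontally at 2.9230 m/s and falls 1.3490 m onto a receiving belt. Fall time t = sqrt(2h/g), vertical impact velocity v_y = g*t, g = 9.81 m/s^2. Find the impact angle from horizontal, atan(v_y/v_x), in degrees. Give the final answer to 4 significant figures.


t = sqrt(2*1.3490/9.81) = 0.524429 s
v_y = 9.81 * 0.524429 = 5.14465 m/s
angle = atan(5.14465 / 2.9230) = 60.40 deg


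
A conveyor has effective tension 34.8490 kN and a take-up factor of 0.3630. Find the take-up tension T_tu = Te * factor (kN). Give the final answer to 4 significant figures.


T_tu = 34.8490 * 0.3630
T_tu = 12.65 kN


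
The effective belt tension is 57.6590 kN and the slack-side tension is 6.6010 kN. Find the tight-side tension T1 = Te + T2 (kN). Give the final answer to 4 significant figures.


T1 = Te + T2 = 57.6590 + 6.6010
T1 = 64.26 kN


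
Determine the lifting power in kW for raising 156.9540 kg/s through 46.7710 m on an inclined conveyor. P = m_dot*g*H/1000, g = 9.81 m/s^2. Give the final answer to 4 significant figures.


P = 156.9540 * 9.81 * 46.7710 / 1000
P = 72.01 kW


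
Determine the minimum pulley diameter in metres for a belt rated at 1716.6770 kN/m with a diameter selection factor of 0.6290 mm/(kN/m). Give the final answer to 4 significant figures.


D = 1716.6770 * 0.6290 / 1000
D = 1.080 m


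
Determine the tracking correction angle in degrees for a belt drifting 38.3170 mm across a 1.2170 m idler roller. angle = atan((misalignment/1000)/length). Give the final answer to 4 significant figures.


misalign_m = 38.3170 / 1000 = 0.038317 m
angle = atan(0.038317 / 1.2170)
angle = 1.803 deg


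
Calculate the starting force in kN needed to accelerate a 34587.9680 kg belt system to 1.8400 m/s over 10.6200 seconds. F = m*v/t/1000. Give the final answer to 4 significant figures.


F = 34587.9680 * 1.8400 / 10.6200 / 1000
F = 5.993 kN


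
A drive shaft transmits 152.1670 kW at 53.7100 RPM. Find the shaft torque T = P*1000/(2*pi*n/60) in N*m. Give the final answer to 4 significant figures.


omega = 2*pi*53.7100/60 = 5.6245 rad/s
T = 152.1670*1000 / 5.6245
T = 27050 N*m


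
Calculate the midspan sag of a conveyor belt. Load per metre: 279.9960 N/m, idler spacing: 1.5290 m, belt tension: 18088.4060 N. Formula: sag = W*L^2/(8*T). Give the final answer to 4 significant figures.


sag = 279.9960 * 1.5290^2 / (8 * 18088.4060)
sag = 0.004524 m


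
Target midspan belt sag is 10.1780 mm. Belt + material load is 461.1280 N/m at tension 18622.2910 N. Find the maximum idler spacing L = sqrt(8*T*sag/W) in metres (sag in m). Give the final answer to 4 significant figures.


sag = 10.1780/1000 = 0.010178 m
L = sqrt(8 * 18622.2910 * 0.010178 / 461.1280)
L = 1.813 m


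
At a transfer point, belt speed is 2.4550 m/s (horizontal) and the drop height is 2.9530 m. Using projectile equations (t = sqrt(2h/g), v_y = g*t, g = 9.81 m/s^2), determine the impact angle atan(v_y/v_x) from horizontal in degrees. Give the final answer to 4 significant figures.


t = sqrt(2*2.9530/9.81) = 0.775912 s
v_y = 9.81 * 0.775912 = 7.6117 m/s
angle = atan(7.6117 / 2.4550) = 72.12 deg


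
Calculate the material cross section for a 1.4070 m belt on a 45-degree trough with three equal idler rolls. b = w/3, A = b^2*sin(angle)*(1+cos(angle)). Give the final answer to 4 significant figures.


b = 1.4070/3 = 0.469 m
A = 0.469^2 * sin(45 deg) * (1 + cos(45 deg))
A = 0.2655 m^2


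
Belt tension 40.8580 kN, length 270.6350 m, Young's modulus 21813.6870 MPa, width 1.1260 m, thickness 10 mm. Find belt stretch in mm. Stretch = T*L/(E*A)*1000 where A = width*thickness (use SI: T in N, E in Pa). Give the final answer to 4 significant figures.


A = 1.1260 * 0.01 = 0.01126 m^2
Stretch = 40.8580*1000 * 270.6350 / (21813.6870e6 * 0.01126) * 1000
Stretch = 45.02 mm


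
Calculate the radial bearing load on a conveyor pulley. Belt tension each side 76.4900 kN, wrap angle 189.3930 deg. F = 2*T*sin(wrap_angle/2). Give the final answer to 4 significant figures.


F = 2 * 76.4900 * sin(189.3930/2 deg)
F = 152.5 kN


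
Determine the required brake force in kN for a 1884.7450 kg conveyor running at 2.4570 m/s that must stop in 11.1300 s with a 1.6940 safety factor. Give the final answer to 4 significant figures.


F = 1884.7450 * 2.4570 / 11.1300 * 1.6940 / 1000
F = 0.7048 kN


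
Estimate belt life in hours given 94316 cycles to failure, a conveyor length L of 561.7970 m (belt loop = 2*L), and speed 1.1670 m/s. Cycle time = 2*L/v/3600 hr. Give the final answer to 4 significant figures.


cycle_time = 2 * 561.7970 / 1.1670 / 3600 = 0.267446 hr
life = 94316 * 0.267446 = 25220 hours


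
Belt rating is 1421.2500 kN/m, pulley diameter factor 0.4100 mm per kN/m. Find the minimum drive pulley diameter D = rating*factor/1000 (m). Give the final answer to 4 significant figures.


D = 1421.2500 * 0.4100 / 1000
D = 0.5827 m


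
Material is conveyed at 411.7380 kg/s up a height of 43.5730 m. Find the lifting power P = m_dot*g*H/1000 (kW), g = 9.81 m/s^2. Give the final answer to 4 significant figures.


P = 411.7380 * 9.81 * 43.5730 / 1000
P = 176.0 kW


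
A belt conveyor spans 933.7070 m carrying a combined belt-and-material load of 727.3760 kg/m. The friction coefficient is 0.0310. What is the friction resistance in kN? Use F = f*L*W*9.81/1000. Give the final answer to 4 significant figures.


F = 0.0310 * 933.7070 * 727.3760 * 9.81 / 1000
F = 206.5 kN


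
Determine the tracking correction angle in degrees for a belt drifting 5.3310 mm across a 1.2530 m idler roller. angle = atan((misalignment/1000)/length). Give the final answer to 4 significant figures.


misalign_m = 5.3310 / 1000 = 0.005331 m
angle = atan(0.005331 / 1.2530)
angle = 0.2438 deg


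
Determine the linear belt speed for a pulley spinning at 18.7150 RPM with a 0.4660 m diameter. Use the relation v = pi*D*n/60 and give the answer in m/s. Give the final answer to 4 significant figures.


v = pi * 0.4660 * 18.7150 / 60
v = 0.4566 m/s


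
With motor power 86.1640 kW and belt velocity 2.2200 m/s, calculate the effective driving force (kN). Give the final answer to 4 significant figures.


Te = P / v = 86.1640 / 2.2200
Te = 38.81 kN


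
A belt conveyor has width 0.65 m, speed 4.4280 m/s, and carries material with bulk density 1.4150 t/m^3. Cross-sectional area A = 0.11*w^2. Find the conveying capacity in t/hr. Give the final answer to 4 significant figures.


A = 0.11 * 0.65^2 = 0.046475 m^2
C = 0.046475 * 4.4280 * 1.4150 * 3600
C = 1048 t/hr


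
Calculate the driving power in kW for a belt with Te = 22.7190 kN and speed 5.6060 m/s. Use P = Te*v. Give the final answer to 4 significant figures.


P = Te * v = 22.7190 * 5.6060
P = 127.4 kW


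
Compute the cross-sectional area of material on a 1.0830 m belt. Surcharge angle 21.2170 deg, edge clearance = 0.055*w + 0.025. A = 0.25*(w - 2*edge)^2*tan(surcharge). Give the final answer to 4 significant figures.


edge = 0.055*1.0830 + 0.025 = 0.084565 m
ew = 1.0830 - 2*0.084565 = 0.91387 m
A = 0.25 * 0.91387^2 * tan(21.2170 deg)
A = 0.08106 m^2


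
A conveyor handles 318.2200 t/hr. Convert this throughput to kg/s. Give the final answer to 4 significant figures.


m_dot = 318.2200 * 1000 / 3600
m_dot = 88.39 kg/s


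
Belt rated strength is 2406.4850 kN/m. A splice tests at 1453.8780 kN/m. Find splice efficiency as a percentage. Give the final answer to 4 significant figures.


Eff = 1453.8780 / 2406.4850 * 100
Eff = 60.42 %


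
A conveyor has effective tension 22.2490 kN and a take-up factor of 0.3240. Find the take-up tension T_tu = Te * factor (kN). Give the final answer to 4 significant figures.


T_tu = 22.2490 * 0.3240
T_tu = 7.209 kN


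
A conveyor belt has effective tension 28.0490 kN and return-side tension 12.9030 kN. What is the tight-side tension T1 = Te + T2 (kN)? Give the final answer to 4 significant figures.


T1 = Te + T2 = 28.0490 + 12.9030
T1 = 40.95 kN


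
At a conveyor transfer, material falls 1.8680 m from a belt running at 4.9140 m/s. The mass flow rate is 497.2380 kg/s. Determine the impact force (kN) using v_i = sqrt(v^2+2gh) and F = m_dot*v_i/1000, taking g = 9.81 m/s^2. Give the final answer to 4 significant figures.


v_i = sqrt(4.9140^2 + 2*9.81*1.8680) = 7.79728 m/s
F = 497.2380 * 7.79728 / 1000
F = 3.877 kN


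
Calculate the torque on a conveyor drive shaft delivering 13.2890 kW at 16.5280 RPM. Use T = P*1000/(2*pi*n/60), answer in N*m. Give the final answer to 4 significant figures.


omega = 2*pi*16.5280/60 = 1.73081 rad/s
T = 13.2890*1000 / 1.73081
T = 7678 N*m


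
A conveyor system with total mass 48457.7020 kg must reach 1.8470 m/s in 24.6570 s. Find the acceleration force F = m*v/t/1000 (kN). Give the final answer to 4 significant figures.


F = 48457.7020 * 1.8470 / 24.6570 / 1000
F = 3.630 kN


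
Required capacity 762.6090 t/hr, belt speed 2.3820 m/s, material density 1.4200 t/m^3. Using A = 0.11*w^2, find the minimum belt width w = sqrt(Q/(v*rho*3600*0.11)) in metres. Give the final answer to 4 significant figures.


A_req = 762.6090 / (2.3820 * 1.4200 * 3600) = 0.0626281 m^2
w = sqrt(0.0626281 / 0.11)
w = 0.7546 m


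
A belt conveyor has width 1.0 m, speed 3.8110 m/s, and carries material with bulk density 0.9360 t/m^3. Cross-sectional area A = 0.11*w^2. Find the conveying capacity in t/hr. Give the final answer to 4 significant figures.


A = 0.11 * 1.0^2 = 0.11 m^2
C = 0.11 * 3.8110 * 0.9360 * 3600
C = 1413 t/hr


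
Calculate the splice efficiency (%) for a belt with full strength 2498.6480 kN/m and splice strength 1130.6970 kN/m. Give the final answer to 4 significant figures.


Eff = 1130.6970 / 2498.6480 * 100
Eff = 45.25 %


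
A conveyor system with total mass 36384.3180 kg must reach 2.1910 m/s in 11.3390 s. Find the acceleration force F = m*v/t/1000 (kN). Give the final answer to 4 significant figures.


F = 36384.3180 * 2.1910 / 11.3390 / 1000
F = 7.030 kN


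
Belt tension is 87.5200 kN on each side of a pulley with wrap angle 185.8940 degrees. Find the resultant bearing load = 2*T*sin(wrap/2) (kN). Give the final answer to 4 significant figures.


F = 2 * 87.5200 * sin(185.8940/2 deg)
F = 174.8 kN


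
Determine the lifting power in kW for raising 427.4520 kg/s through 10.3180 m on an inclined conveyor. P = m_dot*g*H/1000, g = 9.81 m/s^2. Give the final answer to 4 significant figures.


P = 427.4520 * 9.81 * 10.3180 / 1000
P = 43.27 kW


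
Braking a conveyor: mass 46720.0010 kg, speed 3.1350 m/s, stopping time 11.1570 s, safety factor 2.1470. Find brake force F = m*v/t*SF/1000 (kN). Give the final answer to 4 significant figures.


F = 46720.0010 * 3.1350 / 11.1570 * 2.1470 / 1000
F = 28.19 kN


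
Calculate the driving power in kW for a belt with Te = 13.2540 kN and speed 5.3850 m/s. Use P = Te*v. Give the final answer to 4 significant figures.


P = Te * v = 13.2540 * 5.3850
P = 71.37 kW


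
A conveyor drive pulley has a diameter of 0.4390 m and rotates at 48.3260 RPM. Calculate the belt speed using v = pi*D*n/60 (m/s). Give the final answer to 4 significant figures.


v = pi * 0.4390 * 48.3260 / 60
v = 1.111 m/s


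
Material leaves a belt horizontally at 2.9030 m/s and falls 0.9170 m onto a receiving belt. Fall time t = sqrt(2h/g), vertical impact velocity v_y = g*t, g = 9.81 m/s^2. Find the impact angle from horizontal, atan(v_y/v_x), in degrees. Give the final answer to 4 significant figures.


t = sqrt(2*0.9170/9.81) = 0.43238 s
v_y = 9.81 * 0.43238 = 4.24165 m/s
angle = atan(4.24165 / 2.9030) = 55.61 deg


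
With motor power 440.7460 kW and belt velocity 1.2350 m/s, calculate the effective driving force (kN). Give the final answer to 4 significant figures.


Te = P / v = 440.7460 / 1.2350
Te = 356.9 kN


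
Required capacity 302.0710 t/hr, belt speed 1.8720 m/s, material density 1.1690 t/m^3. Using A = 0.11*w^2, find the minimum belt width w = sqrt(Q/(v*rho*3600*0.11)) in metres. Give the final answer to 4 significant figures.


A_req = 302.0710 / (1.8720 * 1.1690 * 3600) = 0.038343 m^2
w = sqrt(0.038343 / 0.11)
w = 0.5904 m


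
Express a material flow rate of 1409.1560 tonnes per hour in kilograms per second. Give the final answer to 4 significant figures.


m_dot = 1409.1560 * 1000 / 3600
m_dot = 391.4 kg/s


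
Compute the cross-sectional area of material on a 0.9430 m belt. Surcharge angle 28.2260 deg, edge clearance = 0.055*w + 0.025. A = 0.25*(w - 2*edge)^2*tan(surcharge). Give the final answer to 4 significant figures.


edge = 0.055*0.9430 + 0.025 = 0.076865 m
ew = 0.9430 - 2*0.076865 = 0.78927 m
A = 0.25 * 0.78927^2 * tan(28.2260 deg)
A = 0.08360 m^2


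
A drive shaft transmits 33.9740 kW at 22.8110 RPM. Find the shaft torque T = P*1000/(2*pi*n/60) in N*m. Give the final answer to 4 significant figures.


omega = 2*pi*22.8110/60 = 2.38876 rad/s
T = 33.9740*1000 / 2.38876
T = 14220 N*m


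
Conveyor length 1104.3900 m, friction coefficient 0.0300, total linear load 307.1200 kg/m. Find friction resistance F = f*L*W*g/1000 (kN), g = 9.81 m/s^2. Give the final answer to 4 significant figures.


F = 0.0300 * 1104.3900 * 307.1200 * 9.81 / 1000
F = 99.82 kN


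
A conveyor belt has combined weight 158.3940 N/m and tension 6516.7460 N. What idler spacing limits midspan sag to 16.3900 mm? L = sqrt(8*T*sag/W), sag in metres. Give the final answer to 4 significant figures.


sag = 16.3900/1000 = 0.016390 m
L = sqrt(8 * 6516.7460 * 0.016390 / 158.3940)
L = 2.323 m


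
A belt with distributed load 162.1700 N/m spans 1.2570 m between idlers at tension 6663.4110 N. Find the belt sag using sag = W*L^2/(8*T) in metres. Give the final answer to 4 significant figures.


sag = 162.1700 * 1.2570^2 / (8 * 6663.4110)
sag = 0.004807 m


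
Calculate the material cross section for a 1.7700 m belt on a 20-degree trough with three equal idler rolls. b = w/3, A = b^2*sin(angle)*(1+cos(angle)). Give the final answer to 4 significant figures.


b = 1.7700/3 = 0.59 m
A = 0.59^2 * sin(20 deg) * (1 + cos(20 deg))
A = 0.2309 m^2


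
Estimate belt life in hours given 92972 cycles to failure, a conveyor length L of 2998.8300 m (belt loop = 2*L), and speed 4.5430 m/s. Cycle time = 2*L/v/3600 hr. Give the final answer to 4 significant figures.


cycle_time = 2 * 2998.8300 / 4.5430 / 3600 = 0.366722 hr
life = 92972 * 0.366722 = 34090 hours


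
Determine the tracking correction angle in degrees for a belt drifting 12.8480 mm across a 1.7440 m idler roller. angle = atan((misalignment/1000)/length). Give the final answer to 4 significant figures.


misalign_m = 12.8480 / 1000 = 0.012848 m
angle = atan(0.012848 / 1.7440)
angle = 0.4221 deg


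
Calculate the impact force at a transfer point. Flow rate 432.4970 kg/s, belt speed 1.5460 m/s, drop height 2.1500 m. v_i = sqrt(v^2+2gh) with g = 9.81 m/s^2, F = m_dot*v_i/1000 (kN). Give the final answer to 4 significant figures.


v_i = sqrt(1.5460^2 + 2*9.81*2.1500) = 6.67631 m/s
F = 432.4970 * 6.67631 / 1000
F = 2.887 kN


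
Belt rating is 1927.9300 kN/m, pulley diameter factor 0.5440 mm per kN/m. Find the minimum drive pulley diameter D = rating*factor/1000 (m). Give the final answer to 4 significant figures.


D = 1927.9300 * 0.5440 / 1000
D = 1.049 m


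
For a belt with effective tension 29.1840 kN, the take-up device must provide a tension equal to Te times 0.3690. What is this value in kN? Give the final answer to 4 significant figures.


T_tu = 29.1840 * 0.3690
T_tu = 10.77 kN


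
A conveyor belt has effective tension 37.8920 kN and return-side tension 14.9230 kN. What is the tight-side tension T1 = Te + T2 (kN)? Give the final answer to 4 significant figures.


T1 = Te + T2 = 37.8920 + 14.9230
T1 = 52.82 kN


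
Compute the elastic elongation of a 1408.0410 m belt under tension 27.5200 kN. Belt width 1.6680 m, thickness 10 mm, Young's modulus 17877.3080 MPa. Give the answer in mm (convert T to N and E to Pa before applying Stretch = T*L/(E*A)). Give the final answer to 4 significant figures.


A = 1.6680 * 0.01 = 0.01668 m^2
Stretch = 27.5200*1000 * 1408.0410 / (17877.3080e6 * 0.01668) * 1000
Stretch = 129.9 mm


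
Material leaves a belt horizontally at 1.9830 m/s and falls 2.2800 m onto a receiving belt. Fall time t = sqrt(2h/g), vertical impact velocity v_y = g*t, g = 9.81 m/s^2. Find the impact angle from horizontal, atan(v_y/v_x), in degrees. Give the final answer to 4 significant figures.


t = sqrt(2*2.2800/9.81) = 0.681786 s
v_y = 9.81 * 0.681786 = 6.68832 m/s
angle = atan(6.68832 / 1.9830) = 73.49 deg


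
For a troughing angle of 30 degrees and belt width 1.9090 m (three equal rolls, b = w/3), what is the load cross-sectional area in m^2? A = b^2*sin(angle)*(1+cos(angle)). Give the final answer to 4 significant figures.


b = 1.9090/3 = 0.636333 m
A = 0.636333^2 * sin(30 deg) * (1 + cos(30 deg))
A = 0.3778 m^2


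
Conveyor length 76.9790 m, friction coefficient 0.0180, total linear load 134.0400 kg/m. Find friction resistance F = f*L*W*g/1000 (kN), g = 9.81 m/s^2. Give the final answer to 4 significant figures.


F = 0.0180 * 76.9790 * 134.0400 * 9.81 / 1000
F = 1.822 kN


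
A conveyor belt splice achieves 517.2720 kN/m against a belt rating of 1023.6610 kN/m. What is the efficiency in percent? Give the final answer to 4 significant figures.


Eff = 517.2720 / 1023.6610 * 100
Eff = 50.53 %


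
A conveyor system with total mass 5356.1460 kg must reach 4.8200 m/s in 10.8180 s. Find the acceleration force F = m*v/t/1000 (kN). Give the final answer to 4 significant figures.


F = 5356.1460 * 4.8200 / 10.8180 / 1000
F = 2.386 kN


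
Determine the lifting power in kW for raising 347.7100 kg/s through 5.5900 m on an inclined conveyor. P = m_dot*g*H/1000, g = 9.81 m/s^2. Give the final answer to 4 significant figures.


P = 347.7100 * 9.81 * 5.5900 / 1000
P = 19.07 kW


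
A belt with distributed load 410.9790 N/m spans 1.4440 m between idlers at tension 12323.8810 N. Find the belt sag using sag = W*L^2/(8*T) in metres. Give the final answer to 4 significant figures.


sag = 410.9790 * 1.4440^2 / (8 * 12323.8810)
sag = 0.008692 m


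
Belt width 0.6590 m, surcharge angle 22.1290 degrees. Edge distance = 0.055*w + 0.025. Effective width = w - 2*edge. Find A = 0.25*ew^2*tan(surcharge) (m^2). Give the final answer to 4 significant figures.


edge = 0.055*0.6590 + 0.025 = 0.061245 m
ew = 0.6590 - 2*0.061245 = 0.53651 m
A = 0.25 * 0.53651^2 * tan(22.1290 deg)
A = 0.02926 m^2


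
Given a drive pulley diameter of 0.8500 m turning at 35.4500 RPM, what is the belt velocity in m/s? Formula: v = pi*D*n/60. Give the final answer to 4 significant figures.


v = pi * 0.8500 * 35.4500 / 60
v = 1.578 m/s


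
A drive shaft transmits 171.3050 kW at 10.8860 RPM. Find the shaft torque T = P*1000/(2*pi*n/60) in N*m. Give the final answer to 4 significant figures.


omega = 2*pi*10.8860/60 = 1.13998 rad/s
T = 171.3050*1000 / 1.13998
T = 150300 N*m


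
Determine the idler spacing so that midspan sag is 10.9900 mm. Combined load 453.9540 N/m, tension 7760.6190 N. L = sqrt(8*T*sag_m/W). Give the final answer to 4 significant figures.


sag = 10.9900/1000 = 0.010990 m
L = sqrt(8 * 7760.6190 * 0.010990 / 453.9540)
L = 1.226 m


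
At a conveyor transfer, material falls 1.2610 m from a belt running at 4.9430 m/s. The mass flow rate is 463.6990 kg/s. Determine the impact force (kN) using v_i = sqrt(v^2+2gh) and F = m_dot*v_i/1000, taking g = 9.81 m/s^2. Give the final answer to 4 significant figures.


v_i = sqrt(4.9430^2 + 2*9.81*1.2610) = 7.01242 m/s
F = 463.6990 * 7.01242 / 1000
F = 3.252 kN


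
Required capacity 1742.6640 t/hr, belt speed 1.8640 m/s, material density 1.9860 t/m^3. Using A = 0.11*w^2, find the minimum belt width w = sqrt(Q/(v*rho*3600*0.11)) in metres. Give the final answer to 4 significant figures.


A_req = 1742.6640 / (1.8640 * 1.9860 * 3600) = 0.130763 m^2
w = sqrt(0.130763 / 0.11)
w = 1.090 m


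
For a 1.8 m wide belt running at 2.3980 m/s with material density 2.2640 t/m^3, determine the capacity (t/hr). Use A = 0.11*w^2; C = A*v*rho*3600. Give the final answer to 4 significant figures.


A = 0.11 * 1.8^2 = 0.3564 m^2
C = 0.3564 * 2.3980 * 2.2640 * 3600
C = 6966 t/hr


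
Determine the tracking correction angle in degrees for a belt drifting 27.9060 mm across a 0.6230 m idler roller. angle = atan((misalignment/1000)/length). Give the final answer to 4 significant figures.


misalign_m = 27.9060 / 1000 = 0.027906 m
angle = atan(0.027906 / 0.6230)
angle = 2.565 deg


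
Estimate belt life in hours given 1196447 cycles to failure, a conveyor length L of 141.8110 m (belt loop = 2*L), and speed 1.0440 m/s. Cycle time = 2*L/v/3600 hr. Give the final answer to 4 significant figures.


cycle_time = 2 * 141.8110 / 1.0440 / 3600 = 0.0754635 hr
life = 1196447 * 0.0754635 = 90290 hours


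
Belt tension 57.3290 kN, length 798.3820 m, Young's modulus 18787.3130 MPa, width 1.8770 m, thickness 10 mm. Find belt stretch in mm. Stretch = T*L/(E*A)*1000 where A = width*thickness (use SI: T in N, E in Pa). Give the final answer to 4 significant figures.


A = 1.8770 * 0.01 = 0.01877 m^2
Stretch = 57.3290*1000 * 798.3820 / (18787.3130e6 * 0.01877) * 1000
Stretch = 129.8 mm


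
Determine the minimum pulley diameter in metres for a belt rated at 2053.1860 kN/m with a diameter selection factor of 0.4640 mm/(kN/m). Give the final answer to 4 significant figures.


D = 2053.1860 * 0.4640 / 1000
D = 0.9527 m


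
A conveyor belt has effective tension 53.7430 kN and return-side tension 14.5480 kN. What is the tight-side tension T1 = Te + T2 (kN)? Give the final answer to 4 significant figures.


T1 = Te + T2 = 53.7430 + 14.5480
T1 = 68.29 kN


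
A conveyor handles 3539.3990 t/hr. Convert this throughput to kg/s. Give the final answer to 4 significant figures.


m_dot = 3539.3990 * 1000 / 3600
m_dot = 983.2 kg/s


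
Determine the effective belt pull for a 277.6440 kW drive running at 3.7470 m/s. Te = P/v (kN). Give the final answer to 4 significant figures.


Te = P / v = 277.6440 / 3.7470
Te = 74.10 kN


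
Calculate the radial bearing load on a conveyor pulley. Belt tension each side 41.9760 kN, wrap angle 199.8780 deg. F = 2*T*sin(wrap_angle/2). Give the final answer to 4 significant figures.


F = 2 * 41.9760 * sin(199.8780/2 deg)
F = 82.69 kN
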